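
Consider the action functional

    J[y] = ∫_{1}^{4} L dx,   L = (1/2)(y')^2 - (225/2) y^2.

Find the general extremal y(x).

The Lagrangian is L = (1/2)(y')^2 - (225/2) y^2.
∂L/∂y = -225y.
∂L/∂y' = y'.
The Euler-Lagrange equation d/dx(∂L/∂y') − ∂L/∂y = 0 becomes:
    y'' + 225 y = 0
General solution: y(x) = A sin(15x) + B cos(15x), where A and B are arbitrary constants fixed by the endpoint conditions.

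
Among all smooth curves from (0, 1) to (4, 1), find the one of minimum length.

Arc-length functional: J[y] = ∫ sqrt(1 + (y')^2) dx.
Lagrangian L = sqrt(1 + (y')^2) has no explicit y dependence, so ∂L/∂y = 0 and the Euler-Lagrange equation gives
    d/dx( y' / sqrt(1 + (y')^2) ) = 0  ⇒  y' / sqrt(1 + (y')^2) = const.
Hence y' is constant, so y(x) is affine.
Fitting the endpoints (0, 1) and (4, 1):
    slope m = (1 − 1) / (4 − 0) = 0,
    intercept c = 1 − m·0 = 1.
Extremal: y(x) = 1.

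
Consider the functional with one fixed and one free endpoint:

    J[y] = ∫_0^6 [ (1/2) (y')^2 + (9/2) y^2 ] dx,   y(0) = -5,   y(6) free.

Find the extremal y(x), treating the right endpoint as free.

The Lagrangian L = (1/2) (y')^2 + (9/2) y^2 gives
    ∂L/∂y = 9 y,   ∂L/∂y' = y'.
Euler-Lagrange: y'' − 9 y = 0.
With k = 3, the general solution is
    y(x) = A cosh(3 x) + B sinh(3 x).
Fixed left endpoint y(0) = -5 ⇒ A = -5.
The right endpoint x = 6 is free, so the natural (transversality) condition is ∂L/∂y' |_{x=6} = 0, i.e. y'(6) = 0.
Compute y'(x) = A k sinh(k x) + B k cosh(k x), so
    y'(6) = A k sinh(k·6) + B k cosh(k·6) = 0
    ⇒ B = −A tanh(k·6) = 5 tanh(3·6).
Therefore the extremal is
    y(x) = −5 cosh(3 x) + 5 tanh(3·6) sinh(3 x).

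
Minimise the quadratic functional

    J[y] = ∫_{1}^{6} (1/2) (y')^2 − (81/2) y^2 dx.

The Lagrangian is L = (1/2) (y')^2 − (81/2) y^2.
Compute ∂L/∂y = -81y, ∂L/∂y' = y'.
The Euler-Lagrange equation d/dx(∂L/∂y') − ∂L/∂y = 0 reduces to
    y'' + 81 y = 0.
Its general solution is
    y(x) = A sin(9x) + B cos(9x),
with A, B fixed by the endpoint conditions.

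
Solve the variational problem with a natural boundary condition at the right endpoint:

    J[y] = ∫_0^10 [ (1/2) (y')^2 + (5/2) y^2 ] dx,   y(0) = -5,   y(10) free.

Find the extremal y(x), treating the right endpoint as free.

The Lagrangian L = (1/2) (y')^2 + (5/2) y^2 gives
    ∂L/∂y = 5 y,   ∂L/∂y' = y'.
Euler-Lagrange: y'' − 5 y = 0.
With k = sqrt(5), the general solution is
    y(x) = A cosh(sqrt(5) x) + B sinh(sqrt(5) x).
Fixed left endpoint y(0) = -5 ⇒ A = -5.
The right endpoint x = 10 is free, so the natural (transversality) condition is ∂L/∂y' |_{x=10} = 0, i.e. y'(10) = 0.
Compute y'(x) = A k sinh(k x) + B k cosh(k x), so
    y'(10) = A k sinh(k·10) + B k cosh(k·10) = 0
    ⇒ B = −A tanh(k·10) = 5 tanh(sqrt(5)·10).
Therefore the extremal is
    y(x) = −5 cosh(sqrt(5) x) + 5 tanh(sqrt(5)·10) sinh(sqrt(5) x).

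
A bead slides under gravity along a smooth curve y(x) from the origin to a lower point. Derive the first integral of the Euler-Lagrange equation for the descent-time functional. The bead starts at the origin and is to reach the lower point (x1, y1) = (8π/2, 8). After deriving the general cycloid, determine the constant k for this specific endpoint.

The Lagrangian L = sqrt((1 + y'^2) / y) has no explicit x dependence, so the Beltrami identity applies:
    L − y' ∂L/∂y' = C.
Compute ∂L/∂y' = y' / sqrt(y (1 + y'^2)).
Substitute:
    sqrt((1 + y'^2)/y) − y'·y' / sqrt(y (1 + y'^2))
    = (1 + y'^2) / sqrt(y (1 + y'^2)) − y'^2 / sqrt(y (1 + y'^2))
    = 1 / sqrt(y (1 + y'^2)) = C.
Squaring and rearranging gives the first integral
    y (1 + y'^2) = 1/C^2 =: k   (constant).
Solving this first-order ODE by the substitution
    y = (k/2)(1 − cos θ)
yields the cycloid parameterisation
    x(θ) = (k/2)(θ − sin θ),   y(θ) = (k/2)(1 − cos θ).
The constant k is fixed by the endpoint condition.
Now fit the given lower endpoint (x1, y1) = (8π/2, 8). At the bottom of the first arch (θ = π), the parametric equations give
    y(π) = (k/2)(1 − cos π) = k,
    x(π) = (k/2)(π − sin π) = kπ/2.
Matching y(π) = 8 gives k = 8, consistent with x(π) = 8π/2. Therefore the specific cycloid is
    x(θ) = (8/2)(θ − sin θ),   y(θ) = (8/2)(1 − cos θ).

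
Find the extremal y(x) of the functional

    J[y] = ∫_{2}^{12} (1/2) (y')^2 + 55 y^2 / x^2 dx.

The Lagrangian is L = (1/2) (y')^2 + 55 y^2 / x^2.
Compute ∂L/∂y = 110y/x^2, ∂L/∂y' = y'.
The Euler-Lagrange equation d/dx(∂L/∂y') − ∂L/∂y = 0 reduces to
    y'' − 110/x^2 · y = 0  (x > 0).
Its general solution is
    y(x) = A x^11 + B x^(-10),
with A, B fixed by the endpoint conditions.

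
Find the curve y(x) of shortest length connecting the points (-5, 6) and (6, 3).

Arc-length functional: J[y] = ∫ sqrt(1 + (y')^2) dx.
Lagrangian L = sqrt(1 + (y')^2) has no explicit y dependence, so ∂L/∂y = 0 and the Euler-Lagrange equation gives
    d/dx( y' / sqrt(1 + (y')^2) ) = 0  ⇒  y' / sqrt(1 + (y')^2) = const.
Hence y' is constant, so y(x) is affine.
Fitting the endpoints (-5, 6) and (6, 3):
    slope m = (3 − 6) / (6 − (-5)) = -3/11,
    intercept c = 6 − m·(-5) = 51/11.
Extremal: y(x) = (-3/11) x + 51/11.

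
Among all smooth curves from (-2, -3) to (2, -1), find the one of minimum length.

Arc-length functional: J[y] = ∫ sqrt(1 + (y')^2) dx.
Lagrangian L = sqrt(1 + (y')^2) has no explicit y dependence, so ∂L/∂y = 0 and the Euler-Lagrange equation gives
    d/dx( y' / sqrt(1 + (y')^2) ) = 0  ⇒  y' / sqrt(1 + (y')^2) = const.
Hence y' is constant, so y(x) is affine.
Fitting the endpoints (-2, -3) and (2, -1):
    slope m = ((-1) − (-3)) / (2 − (-2)) = 1/2,
    intercept c = (-3) − m·(-2) = -2.
Extremal: y(x) = (1/2) x - 2.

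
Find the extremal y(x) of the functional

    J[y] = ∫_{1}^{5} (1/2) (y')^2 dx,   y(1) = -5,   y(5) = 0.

The Lagrangian is L = (1/2) (y')^2.
Compute ∂L/∂y = 0, ∂L/∂y' = y'.
The Euler-Lagrange equation d/dx(∂L/∂y') − ∂L/∂y = 0 reduces to
    y'' = 0.
Its general solution is
    y(x) = A x + B,
with A, B fixed by the endpoint conditions.
Applying the endpoint conditions y(1) = -5 and y(5) = 0: solve A·1 + B = -5 and A·5 + B = 0. Subtracting gives A(5 − 1) = 0 − -5, so A = 5/4, and B = -5 − A·1 = -25/4. Therefore
    y(x) = (5/4) x - 25/4.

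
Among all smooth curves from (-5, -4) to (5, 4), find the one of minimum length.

Arc-length functional: J[y] = ∫ sqrt(1 + (y')^2) dx.
Lagrangian L = sqrt(1 + (y')^2) has no explicit y dependence, so ∂L/∂y = 0 and the Euler-Lagrange equation gives
    d/dx( y' / sqrt(1 + (y')^2) ) = 0  ⇒  y' / sqrt(1 + (y')^2) = const.
Hence y' is constant, so y(x) is affine.
Fitting the endpoints (-5, -4) and (5, 4):
    slope m = (4 − (-4)) / (5 − (-5)) = 4/5,
    intercept c = (-4) − m·(-5) = 0.
Extremal: y(x) = (4/5) x.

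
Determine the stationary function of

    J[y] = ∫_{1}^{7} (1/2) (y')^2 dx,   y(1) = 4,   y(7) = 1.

The Lagrangian is L = (1/2) (y')^2.
Compute ∂L/∂y = 0, ∂L/∂y' = y'.
The Euler-Lagrange equation d/dx(∂L/∂y') − ∂L/∂y = 0 reduces to
    y'' = 0.
Its general solution is
    y(x) = A x + B,
with A, B fixed by the endpoint conditions.
Applying the endpoint conditions y(1) = 4 and y(7) = 1: solve A·1 + B = 4 and A·7 + B = 1. Subtracting gives A(7 − 1) = 1 − 4, so A = -1/2, and B = 4 − A·1 = 9/2. Therefore
    y(x) = (-1/2) x + 9/2.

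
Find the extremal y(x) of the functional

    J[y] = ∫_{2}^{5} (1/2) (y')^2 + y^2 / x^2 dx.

The Lagrangian is L = (1/2) (y')^2 + y^2 / x^2.
Compute ∂L/∂y = 2y/x^2, ∂L/∂y' = y'.
The Euler-Lagrange equation d/dx(∂L/∂y') − ∂L/∂y = 0 reduces to
    y'' − 2/x^2 · y = 0  (x > 0).
Its general solution is
    y(x) = A x^2 + B / x,
with A, B fixed by the endpoint conditions.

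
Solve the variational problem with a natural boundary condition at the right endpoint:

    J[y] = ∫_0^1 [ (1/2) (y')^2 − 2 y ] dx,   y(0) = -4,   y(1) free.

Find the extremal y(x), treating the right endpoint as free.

The Lagrangian L = (1/2) (y')^2 − 2 y gives
    ∂L/∂y = −2,   ∂L/∂y' = y'.
Euler-Lagrange: d/dx(y') − (−2) = 0, i.e. y'' + 2 = 0, so
    y(x) = −(2/2) x^2 + C1 x + C2.
Fixed left endpoint y(0) = -4 ⇒ C2 = -4.
The right endpoint x = 1 is free, so the natural (transversality) condition is ∂L/∂y' |_{x=1} = 0, i.e. y'(1) = 0.
Compute y'(x) = −2 x + C1, so y'(1) = −2 + C1 = 0 ⇒ C1 = 2.
Therefore the extremal is
    y(x) = −x^2 + 2 x − 4.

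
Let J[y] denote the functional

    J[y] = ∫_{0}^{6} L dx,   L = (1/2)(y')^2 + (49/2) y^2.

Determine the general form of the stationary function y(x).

The Lagrangian is L = (1/2)(y')^2 + (49/2) y^2.
∂L/∂y = 49y.
∂L/∂y' = y'.
The Euler-Lagrange equation d/dx(∂L/∂y') − ∂L/∂y = 0 becomes:
    y'' - 49 y = 0
General solution: y(x) = A e^(7x) + B e^(-7x), where A and B are arbitrary constants fixed by the endpoint conditions.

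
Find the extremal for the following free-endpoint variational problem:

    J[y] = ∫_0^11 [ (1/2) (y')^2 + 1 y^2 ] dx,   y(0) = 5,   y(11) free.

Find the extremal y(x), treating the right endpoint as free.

The Lagrangian L = (1/2) (y')^2 + 1 y^2 gives
    ∂L/∂y = 2 y,   ∂L/∂y' = y'.
Euler-Lagrange: y'' − 2 y = 0.
With k = sqrt(2), the general solution is
    y(x) = A cosh(sqrt(2) x) + B sinh(sqrt(2) x).
Fixed left endpoint y(0) = 5 ⇒ A = 5.
The right endpoint x = 11 is free, so the natural (transversality) condition is ∂L/∂y' |_{x=11} = 0, i.e. y'(11) = 0.
Compute y'(x) = A k sinh(k x) + B k cosh(k x), so
    y'(11) = A k sinh(k·11) + B k cosh(k·11) = 0
    ⇒ B = −A tanh(k·11) = − 5 tanh(sqrt(2)·11).
Therefore the extremal is
    y(x) = 5 cosh(sqrt(2) x) − 5 tanh(sqrt(2)·11) sinh(sqrt(2) x).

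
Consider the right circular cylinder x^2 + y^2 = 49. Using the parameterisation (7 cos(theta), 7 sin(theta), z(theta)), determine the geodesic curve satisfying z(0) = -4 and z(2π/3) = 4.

Parameterise the cylinder of radius R = 7 as
    r(θ) = (7 cos θ, 7 sin θ, z(θ)).
The arc-length element is
    ds = sqrt(49 + (dz/dθ)^2) dθ,
so the Lagrangian is L = sqrt(49 + z'^2).
L depends on z' only, not on z or θ, so ∂L/∂z = 0 and
    ∂L/∂z' = z' / sqrt(49 + z'^2).
The Euler-Lagrange equation gives
    d/dθ( z' / sqrt(49 + z'^2) ) = 0,
so z' is constant. Integrating once:
    z(θ) = a θ + b,
a helix on the cylinder (a straight line when the cylinder is unrolled). The constants a, b are determined by the endpoint conditions.
With endpoint conditions z(0) = -4 and z(2π/3) = 4: from z(0) = b we get b = -4, and a·2π/3 + -4 = 4 gives a = 12/π, so
    z(θ) = (12/π) θ − 4.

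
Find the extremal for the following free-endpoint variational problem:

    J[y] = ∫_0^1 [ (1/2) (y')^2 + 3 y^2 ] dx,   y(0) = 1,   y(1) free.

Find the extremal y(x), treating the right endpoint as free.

The Lagrangian L = (1/2) (y')^2 + 3 y^2 gives
    ∂L/∂y = 6 y,   ∂L/∂y' = y'.
Euler-Lagrange: y'' − 6 y = 0.
With k = sqrt(6), the general solution is
    y(x) = A cosh(sqrt(6) x) + B sinh(sqrt(6) x).
Fixed left endpoint y(0) = 1 ⇒ A = 1.
The right endpoint x = 1 is free, so the natural (transversality) condition is ∂L/∂y' |_{x=1} = 0, i.e. y'(1) = 0.
Compute y'(x) = A k sinh(k x) + B k cosh(k x), so
    y'(1) = A k sinh(k·1) + B k cosh(k·1) = 0
    ⇒ B = −A tanh(k·1) = − tanh(sqrt(6)·1).
Therefore the extremal is
    y(x) = cosh(sqrt(6) x) − tanh(sqrt(6)·1) sinh(sqrt(6) x).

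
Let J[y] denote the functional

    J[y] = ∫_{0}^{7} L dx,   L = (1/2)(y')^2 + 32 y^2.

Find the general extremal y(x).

The Lagrangian is L = (1/2)(y')^2 + 32 y^2.
∂L/∂y = 64y.
∂L/∂y' = y'.
The Euler-Lagrange equation d/dx(∂L/∂y') − ∂L/∂y = 0 becomes:
    y'' - 64 y = 0
General solution: y(x) = A e^(8x) + B e^(-8x), where A and B are arbitrary constants fixed by the endpoint conditions.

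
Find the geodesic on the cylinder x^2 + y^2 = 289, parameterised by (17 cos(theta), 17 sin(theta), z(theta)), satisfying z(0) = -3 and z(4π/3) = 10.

Parameterise the cylinder of radius R = 17 as
    r(θ) = (17 cos θ, 17 sin θ, z(θ)).
The arc-length element is
    ds = sqrt(289 + (dz/dθ)^2) dθ,
so the Lagrangian is L = sqrt(289 + z'^2).
L depends on z' only, not on z or θ, so ∂L/∂z = 0 and
    ∂L/∂z' = z' / sqrt(289 + z'^2).
The Euler-Lagrange equation gives
    d/dθ( z' / sqrt(289 + z'^2) ) = 0,
so z' is constant. Integrating once:
    z(θ) = a θ + b,
a helix on the cylinder (a straight line when the cylinder is unrolled). The constants a, b are determined by the endpoint conditions.
With endpoint conditions z(0) = -3 and z(4π/3) = 10: from z(0) = b we get b = -3, and a·4π/3 + -3 = 10 gives a = 39/(4π), so
    z(θ) = (39/(4π)) θ − 3.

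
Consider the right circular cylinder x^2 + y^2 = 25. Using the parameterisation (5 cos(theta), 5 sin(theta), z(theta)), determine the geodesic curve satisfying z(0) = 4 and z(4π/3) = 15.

Parameterise the cylinder of radius R = 5 as
    r(θ) = (5 cos θ, 5 sin θ, z(θ)).
The arc-length element is
    ds = sqrt(25 + (dz/dθ)^2) dθ,
so the Lagrangian is L = sqrt(25 + z'^2).
L depends on z' only, not on z or θ, so ∂L/∂z = 0 and
    ∂L/∂z' = z' / sqrt(25 + z'^2).
The Euler-Lagrange equation gives
    d/dθ( z' / sqrt(25 + z'^2) ) = 0,
so z' is constant. Integrating once:
    z(θ) = a θ + b,
a helix on the cylinder (a straight line when the cylinder is unrolled). The constants a, b are determined by the endpoint conditions.
With endpoint conditions z(0) = 4 and z(4π/3) = 15: from z(0) = b we get b = 4, and a·4π/3 + 4 = 15 gives a = 33/(4π), so
    z(θ) = (33/(4π)) θ + 4.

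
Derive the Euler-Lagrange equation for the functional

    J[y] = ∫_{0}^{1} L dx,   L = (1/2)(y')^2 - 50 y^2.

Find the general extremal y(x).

The Lagrangian is L = (1/2)(y')^2 - 50 y^2.
∂L/∂y = -100y.
∂L/∂y' = y'.
The Euler-Lagrange equation d/dx(∂L/∂y') − ∂L/∂y = 0 becomes:
    y'' + 100 y = 0
General solution: y(x) = A sin(10x) + B cos(10x), where A and B are arbitrary constants fixed by the endpoint conditions.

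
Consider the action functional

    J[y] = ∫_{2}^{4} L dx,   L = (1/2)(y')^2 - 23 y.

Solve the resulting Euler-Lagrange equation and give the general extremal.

The Lagrangian is L = (1/2)(y')^2 - 23 y.
∂L/∂y = -23.
∂L/∂y' = y'.
The Euler-Lagrange equation d/dx(∂L/∂y') − ∂L/∂y = 0 becomes:
    y'' + 23 = 0
General solution: y(x) = -(23/2) x^2 + A x + B, where A and B are arbitrary constants fixed by the endpoint conditions.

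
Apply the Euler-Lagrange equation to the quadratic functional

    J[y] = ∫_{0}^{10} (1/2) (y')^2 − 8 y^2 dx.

The Lagrangian is L = (1/2) (y')^2 − 8 y^2.
Compute ∂L/∂y = -16y, ∂L/∂y' = y'.
The Euler-Lagrange equation d/dx(∂L/∂y') − ∂L/∂y = 0 reduces to
    y'' + 16 y = 0.
Its general solution is
    y(x) = A sin(4x) + B cos(4x),
with A, B fixed by the endpoint conditions.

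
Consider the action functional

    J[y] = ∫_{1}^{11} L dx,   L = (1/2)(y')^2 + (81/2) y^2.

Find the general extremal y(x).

The Lagrangian is L = (1/2)(y')^2 + (81/2) y^2.
∂L/∂y = 81y.
∂L/∂y' = y'.
The Euler-Lagrange equation d/dx(∂L/∂y') − ∂L/∂y = 0 becomes:
    y'' - 81 y = 0
General solution: y(x) = A e^(9x) + B e^(-9x), where A and B are arbitrary constants fixed by the endpoint conditions.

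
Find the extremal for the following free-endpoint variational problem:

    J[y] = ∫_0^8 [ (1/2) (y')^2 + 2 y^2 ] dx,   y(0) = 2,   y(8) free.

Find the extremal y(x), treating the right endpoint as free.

The Lagrangian L = (1/2) (y')^2 + 2 y^2 gives
    ∂L/∂y = 4 y,   ∂L/∂y' = y'.
Euler-Lagrange: y'' − 4 y = 0.
With k = 2, the general solution is
    y(x) = A cosh(2 x) + B sinh(2 x).
Fixed left endpoint y(0) = 2 ⇒ A = 2.
The right endpoint x = 8 is free, so the natural (transversality) condition is ∂L/∂y' |_{x=8} = 0, i.e. y'(8) = 0.
Compute y'(x) = A k sinh(k x) + B k cosh(k x), so
    y'(8) = A k sinh(k·8) + B k cosh(k·8) = 0
    ⇒ B = −A tanh(k·8) = − 2 tanh(2·8).
Therefore the extremal is
    y(x) = 2 cosh(2 x) − 2 tanh(2·8) sinh(2 x).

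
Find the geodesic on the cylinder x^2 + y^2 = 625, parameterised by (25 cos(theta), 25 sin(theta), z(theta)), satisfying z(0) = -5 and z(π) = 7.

Parameterise the cylinder of radius R = 25 as
    r(θ) = (25 cos θ, 25 sin θ, z(θ)).
The arc-length element is
    ds = sqrt(625 + (dz/dθ)^2) dθ,
so the Lagrangian is L = sqrt(625 + z'^2).
L depends on z' only, not on z or θ, so ∂L/∂z = 0 and
    ∂L/∂z' = z' / sqrt(625 + z'^2).
The Euler-Lagrange equation gives
    d/dθ( z' / sqrt(625 + z'^2) ) = 0,
so z' is constant. Integrating once:
    z(θ) = a θ + b,
a helix on the cylinder (a straight line when the cylinder is unrolled). The constants a, b are determined by the endpoint conditions.
With endpoint conditions z(0) = -5 and z(π) = 7: from z(0) = b we get b = -5, and a·π + -5 = 7 gives a = 12/π, so
    z(θ) = (12/π) θ − 5.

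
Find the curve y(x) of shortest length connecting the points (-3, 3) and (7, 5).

Arc-length functional: J[y] = ∫ sqrt(1 + (y')^2) dx.
Lagrangian L = sqrt(1 + (y')^2) has no explicit y dependence, so ∂L/∂y = 0 and the Euler-Lagrange equation gives
    d/dx( y' / sqrt(1 + (y')^2) ) = 0  ⇒  y' / sqrt(1 + (y')^2) = const.
Hence y' is constant, so y(x) is affine.
Fitting the endpoints (-3, 3) and (7, 5):
    slope m = (5 − 3) / (7 − (-3)) = 1/5,
    intercept c = 3 − m·(-3) = 18/5.
Extremal: y(x) = (1/5) x + 18/5.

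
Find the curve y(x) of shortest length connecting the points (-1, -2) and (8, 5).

Arc-length functional: J[y] = ∫ sqrt(1 + (y')^2) dx.
Lagrangian L = sqrt(1 + (y')^2) has no explicit y dependence, so ∂L/∂y = 0 and the Euler-Lagrange equation gives
    d/dx( y' / sqrt(1 + (y')^2) ) = 0  ⇒  y' / sqrt(1 + (y')^2) = const.
Hence y' is constant, so y(x) is affine.
Fitting the endpoints (-1, -2) and (8, 5):
    slope m = (5 − (-2)) / (8 − (-1)) = 7/9,
    intercept c = (-2) − m·(-1) = -11/9.
Extremal: y(x) = (7/9) x - 11/9.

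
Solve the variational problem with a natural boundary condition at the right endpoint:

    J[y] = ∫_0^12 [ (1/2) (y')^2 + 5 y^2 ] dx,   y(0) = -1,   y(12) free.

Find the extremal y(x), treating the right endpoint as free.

The Lagrangian L = (1/2) (y')^2 + 5 y^2 gives
    ∂L/∂y = 10 y,   ∂L/∂y' = y'.
Euler-Lagrange: y'' − 10 y = 0.
With k = sqrt(10), the general solution is
    y(x) = A cosh(sqrt(10) x) + B sinh(sqrt(10) x).
Fixed left endpoint y(0) = -1 ⇒ A = -1.
The right endpoint x = 12 is free, so the natural (transversality) condition is ∂L/∂y' |_{x=12} = 0, i.e. y'(12) = 0.
Compute y'(x) = A k sinh(k x) + B k cosh(k x), so
    y'(12) = A k sinh(k·12) + B k cosh(k·12) = 0
    ⇒ B = −A tanh(k·12) = tanh(sqrt(10)·12).
Therefore the extremal is
    y(x) = −cosh(sqrt(10) x) + tanh(sqrt(10)·12) sinh(sqrt(10) x).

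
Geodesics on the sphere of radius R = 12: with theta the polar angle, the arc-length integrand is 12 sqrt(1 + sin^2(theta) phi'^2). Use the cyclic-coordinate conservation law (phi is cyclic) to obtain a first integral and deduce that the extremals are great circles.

On the sphere of radius R = 12 with spherical coordinates (θ, φ), the induced metric is
    ds^2 = 144(dθ^2 + sin^2(θ) dφ^2).
Parameterise by θ; the arc-length functional is
    J[φ] = ∫ 12 sqrt(1 + sin^2(θ) (dφ/dθ)^2) dθ,
so L = 12 sqrt(1 + sin^2(θ) φ'^2). Compute
    ∂L/∂φ = 0  (L has no explicit φ dependence),
    ∂L/∂φ' = 12 sin^2(θ) φ' / sqrt(1 + sin^2(θ) φ'^2).
Since ∂L/∂φ = 0, the Euler-Lagrange equation
    d/dθ(∂L/∂φ') − ∂L/∂φ = 0
reduces to d/dθ(∂L/∂φ') = 0, i.e. the momentum conjugate to φ is conserved:
    12 sin^2(θ) φ' / sqrt(1 + sin^2(θ) φ'^2) = C.
The overall factor of 12 is constant, so dividing through gives Clairaut's relation sin^2(θ) φ' / sqrt(1 + sin^2(θ) φ'^2) = C' (with C' = C/12). Solving for φ' and integrating gives the great-circle family
    cot(θ) = A cos(φ − φ_0),
i.e. the intersection of the sphere with a plane through the origin. The two constants A and φ_0 (equivalently C and one phase) are fixed by the two endpoint conditions.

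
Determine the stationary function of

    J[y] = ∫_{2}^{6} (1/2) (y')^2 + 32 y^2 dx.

The Lagrangian is L = (1/2) (y')^2 + 32 y^2.
Compute ∂L/∂y = 64y, ∂L/∂y' = y'.
The Euler-Lagrange equation d/dx(∂L/∂y') − ∂L/∂y = 0 reduces to
    y'' − 64 y = 0.
Its general solution is
    y(x) = A e^(8x) + B e^(−8x),
with A, B fixed by the endpoint conditions.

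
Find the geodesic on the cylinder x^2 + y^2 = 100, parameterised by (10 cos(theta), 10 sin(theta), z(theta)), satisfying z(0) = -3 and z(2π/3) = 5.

Parameterise the cylinder of radius R = 10 as
    r(θ) = (10 cos θ, 10 sin θ, z(θ)).
The arc-length element is
    ds = sqrt(100 + (dz/dθ)^2) dθ,
so the Lagrangian is L = sqrt(100 + z'^2).
L depends on z' only, not on z or θ, so ∂L/∂z = 0 and
    ∂L/∂z' = z' / sqrt(100 + z'^2).
The Euler-Lagrange equation gives
    d/dθ( z' / sqrt(100 + z'^2) ) = 0,
so z' is constant. Integrating once:
    z(θ) = a θ + b,
a helix on the cylinder (a straight line when the cylinder is unrolled). The constants a, b are determined by the endpoint conditions.
With endpoint conditions z(0) = -3 and z(2π/3) = 5: from z(0) = b we get b = -3, and a·2π/3 + -3 = 5 gives a = 12/π, so
    z(θ) = (12/π) θ − 3.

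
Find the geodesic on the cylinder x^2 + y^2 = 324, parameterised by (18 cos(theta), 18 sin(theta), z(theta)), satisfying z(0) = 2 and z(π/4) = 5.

Parameterise the cylinder of radius R = 18 as
    r(θ) = (18 cos θ, 18 sin θ, z(θ)).
The arc-length element is
    ds = sqrt(324 + (dz/dθ)^2) dθ,
so the Lagrangian is L = sqrt(324 + z'^2).
L depends on z' only, not on z or θ, so ∂L/∂z = 0 and
    ∂L/∂z' = z' / sqrt(324 + z'^2).
The Euler-Lagrange equation gives
    d/dθ( z' / sqrt(324 + z'^2) ) = 0,
so z' is constant. Integrating once:
    z(θ) = a θ + b,
a helix on the cylinder (a straight line when the cylinder is unrolled). The constants a, b are determined by the endpoint conditions.
With endpoint conditions z(0) = 2 and z(π/4) = 5: from z(0) = b we get b = 2, and a·π/4 + 2 = 5 gives a = 12/π, so
    z(θ) = (12/π) θ + 2.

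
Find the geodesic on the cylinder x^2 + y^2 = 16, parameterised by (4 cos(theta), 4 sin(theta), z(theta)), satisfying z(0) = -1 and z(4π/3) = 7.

Parameterise the cylinder of radius R = 4 as
    r(θ) = (4 cos θ, 4 sin θ, z(θ)).
The arc-length element is
    ds = sqrt(16 + (dz/dθ)^2) dθ,
so the Lagrangian is L = sqrt(16 + z'^2).
L depends on z' only, not on z or θ, so ∂L/∂z = 0 and
    ∂L/∂z' = z' / sqrt(16 + z'^2).
The Euler-Lagrange equation gives
    d/dθ( z' / sqrt(16 + z'^2) ) = 0,
so z' is constant. Integrating once:
    z(θ) = a θ + b,
a helix on the cylinder (a straight line when the cylinder is unrolled). The constants a, b are determined by the endpoint conditions.
With endpoint conditions z(0) = -1 and z(4π/3) = 7: from z(0) = b we get b = -1, and a·4π/3 + -1 = 7 gives a = 6/π, so
    z(θ) = (6/π) θ − 1.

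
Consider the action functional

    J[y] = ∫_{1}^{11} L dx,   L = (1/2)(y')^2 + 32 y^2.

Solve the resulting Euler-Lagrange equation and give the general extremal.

The Lagrangian is L = (1/2)(y')^2 + 32 y^2.
∂L/∂y = 64y.
∂L/∂y' = y'.
The Euler-Lagrange equation d/dx(∂L/∂y') − ∂L/∂y = 0 becomes:
    y'' - 64 y = 0
General solution: y(x) = A e^(8x) + B e^(-8x), where A and B are arbitrary constants fixed by the endpoint conditions.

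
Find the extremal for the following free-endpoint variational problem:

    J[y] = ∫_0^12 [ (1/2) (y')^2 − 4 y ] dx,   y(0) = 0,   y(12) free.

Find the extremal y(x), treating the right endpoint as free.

The Lagrangian L = (1/2) (y')^2 − 4 y gives
    ∂L/∂y = −4,   ∂L/∂y' = y'.
Euler-Lagrange: d/dx(y') − (−4) = 0, i.e. y'' + 4 = 0, so
    y(x) = −(4/2) x^2 + C1 x + C2.
Fixed left endpoint y(0) = 0 ⇒ C2 = 0.
The right endpoint x = 12 is free, so the natural (transversality) condition is ∂L/∂y' |_{x=12} = 0, i.e. y'(12) = 0.
Compute y'(x) = −4 x + C1, so y'(12) = −48 + C1 = 0 ⇒ C1 = 48.
Therefore the extremal is
    y(x) = −2 x^2 + 48 x.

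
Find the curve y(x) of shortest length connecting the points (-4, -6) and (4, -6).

Arc-length functional: J[y] = ∫ sqrt(1 + (y')^2) dx.
Lagrangian L = sqrt(1 + (y')^2) has no explicit y dependence, so ∂L/∂y = 0 and the Euler-Lagrange equation gives
    d/dx( y' / sqrt(1 + (y')^2) ) = 0  ⇒  y' / sqrt(1 + (y')^2) = const.
Hence y' is constant, so y(x) is affine.
Fitting the endpoints (-4, -6) and (4, -6):
    slope m = ((-6) − (-6)) / (4 − (-4)) = 0,
    intercept c = (-6) − m·(-4) = -6.
Extremal: y(x) = -6.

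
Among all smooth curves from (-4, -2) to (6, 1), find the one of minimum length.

Arc-length functional: J[y] = ∫ sqrt(1 + (y')^2) dx.
Lagrangian L = sqrt(1 + (y')^2) has no explicit y dependence, so ∂L/∂y = 0 and the Euler-Lagrange equation gives
    d/dx( y' / sqrt(1 + (y')^2) ) = 0  ⇒  y' / sqrt(1 + (y')^2) = const.
Hence y' is constant, so y(x) is affine.
Fitting the endpoints (-4, -2) and (6, 1):
    slope m = (1 − (-2)) / (6 − (-4)) = 3/10,
    intercept c = (-2) − m·(-4) = -4/5.
Extremal: y(x) = (3/10) x - 4/5.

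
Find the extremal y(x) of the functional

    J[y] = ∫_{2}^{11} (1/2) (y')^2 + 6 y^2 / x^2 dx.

The Lagrangian is L = (1/2) (y')^2 + 6 y^2 / x^2.
Compute ∂L/∂y = 12y/x^2, ∂L/∂y' = y'.
The Euler-Lagrange equation d/dx(∂L/∂y') − ∂L/∂y = 0 reduces to
    y'' − 12/x^2 · y = 0  (x > 0).
Its general solution is
    y(x) = A x^4 + B x^(-3),
with A, B fixed by the endpoint conditions.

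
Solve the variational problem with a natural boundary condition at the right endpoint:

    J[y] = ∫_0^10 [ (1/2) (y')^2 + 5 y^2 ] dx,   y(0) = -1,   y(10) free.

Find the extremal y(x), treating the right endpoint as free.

The Lagrangian L = (1/2) (y')^2 + 5 y^2 gives
    ∂L/∂y = 10 y,   ∂L/∂y' = y'.
Euler-Lagrange: y'' − 10 y = 0.
With k = sqrt(10), the general solution is
    y(x) = A cosh(sqrt(10) x) + B sinh(sqrt(10) x).
Fixed left endpoint y(0) = -1 ⇒ A = -1.
The right endpoint x = 10 is free, so the natural (transversality) condition is ∂L/∂y' |_{x=10} = 0, i.e. y'(10) = 0.
Compute y'(x) = A k sinh(k x) + B k cosh(k x), so
    y'(10) = A k sinh(k·10) + B k cosh(k·10) = 0
    ⇒ B = −A tanh(k·10) = tanh(sqrt(10)·10).
Therefore the extremal is
    y(x) = −cosh(sqrt(10) x) + tanh(sqrt(10)·10) sinh(sqrt(10) x).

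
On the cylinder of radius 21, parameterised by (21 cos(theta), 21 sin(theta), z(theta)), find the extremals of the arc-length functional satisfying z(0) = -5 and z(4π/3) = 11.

Parameterise the cylinder of radius R = 21 as
    r(θ) = (21 cos θ, 21 sin θ, z(θ)).
The arc-length element is
    ds = sqrt(441 + (dz/dθ)^2) dθ,
so the Lagrangian is L = sqrt(441 + z'^2).
L depends on z' only, not on z or θ, so ∂L/∂z = 0 and
    ∂L/∂z' = z' / sqrt(441 + z'^2).
The Euler-Lagrange equation gives
    d/dθ( z' / sqrt(441 + z'^2) ) = 0,
so z' is constant. Integrating once:
    z(θ) = a θ + b,
a helix on the cylinder (a straight line when the cylinder is unrolled). The constants a, b are determined by the endpoint conditions.
With endpoint conditions z(0) = -5 and z(4π/3) = 11: from z(0) = b we get b = -5, and a·4π/3 + -5 = 11 gives a = 12/π, so
    z(θ) = (12/π) θ − 5.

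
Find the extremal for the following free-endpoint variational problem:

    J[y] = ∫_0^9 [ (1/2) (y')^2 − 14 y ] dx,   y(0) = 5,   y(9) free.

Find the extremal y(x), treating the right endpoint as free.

The Lagrangian L = (1/2) (y')^2 − 14 y gives
    ∂L/∂y = −14,   ∂L/∂y' = y'.
Euler-Lagrange: d/dx(y') − (−14) = 0, i.e. y'' + 14 = 0, so
    y(x) = −(14/2) x^2 + C1 x + C2.
Fixed left endpoint y(0) = 5 ⇒ C2 = 5.
The right endpoint x = 9 is free, so the natural (transversality) condition is ∂L/∂y' |_{x=9} = 0, i.e. y'(9) = 0.
Compute y'(x) = −14 x + C1, so y'(9) = −126 + C1 = 0 ⇒ C1 = 126.
Therefore the extremal is
    y(x) = −7 x^2 + 126 x + 5.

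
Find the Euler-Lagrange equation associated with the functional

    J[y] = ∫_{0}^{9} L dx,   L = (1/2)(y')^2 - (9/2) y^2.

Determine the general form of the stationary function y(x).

The Lagrangian is L = (1/2)(y')^2 - (9/2) y^2.
∂L/∂y = -9y.
∂L/∂y' = y'.
The Euler-Lagrange equation d/dx(∂L/∂y') − ∂L/∂y = 0 becomes:
    y'' + 9 y = 0
General solution: y(x) = A sin(3x) + B cos(3x), where A and B are arbitrary constants fixed by the endpoint conditions.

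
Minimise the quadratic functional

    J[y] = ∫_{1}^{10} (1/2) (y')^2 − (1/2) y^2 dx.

The Lagrangian is L = (1/2) (y')^2 − (1/2) y^2.
Compute ∂L/∂y = -y, ∂L/∂y' = y'.
The Euler-Lagrange equation d/dx(∂L/∂y') − ∂L/∂y = 0 reduces to
    y'' + y = 0.
Its general solution is
    y(x) = A sin(x) + B cos(x),
with A, B fixed by the endpoint conditions.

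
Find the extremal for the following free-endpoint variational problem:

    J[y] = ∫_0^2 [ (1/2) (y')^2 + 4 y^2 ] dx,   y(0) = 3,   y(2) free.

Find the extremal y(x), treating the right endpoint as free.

The Lagrangian L = (1/2) (y')^2 + 4 y^2 gives
    ∂L/∂y = 8 y,   ∂L/∂y' = y'.
Euler-Lagrange: y'' − 8 y = 0.
With k = sqrt(8), the general solution is
    y(x) = A cosh(sqrt(8) x) + B sinh(sqrt(8) x).
Fixed left endpoint y(0) = 3 ⇒ A = 3.
The right endpoint x = 2 is free, so the natural (transversality) condition is ∂L/∂y' |_{x=2} = 0, i.e. y'(2) = 0.
Compute y'(x) = A k sinh(k x) + B k cosh(k x), so
    y'(2) = A k sinh(k·2) + B k cosh(k·2) = 0
    ⇒ B = −A tanh(k·2) = − 3 tanh(sqrt(8)·2).
Therefore the extremal is
    y(x) = 3 cosh(sqrt(8) x) − 3 tanh(sqrt(8)·2) sinh(sqrt(8) x).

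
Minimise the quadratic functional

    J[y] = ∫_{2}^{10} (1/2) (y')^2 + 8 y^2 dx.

The Lagrangian is L = (1/2) (y')^2 + 8 y^2.
Compute ∂L/∂y = 16y, ∂L/∂y' = y'.
The Euler-Lagrange equation d/dx(∂L/∂y') − ∂L/∂y = 0 reduces to
    y'' − 16 y = 0.
Its general solution is
    y(x) = A e^(4x) + B e^(−4x),
with A, B fixed by the endpoint conditions.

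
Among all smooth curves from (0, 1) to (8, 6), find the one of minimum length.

Arc-length functional: J[y] = ∫ sqrt(1 + (y')^2) dx.
Lagrangian L = sqrt(1 + (y')^2) has no explicit y dependence, so ∂L/∂y = 0 and the Euler-Lagrange equation gives
    d/dx( y' / sqrt(1 + (y')^2) ) = 0  ⇒  y' / sqrt(1 + (y')^2) = const.
Hence y' is constant, so y(x) is affine.
Fitting the endpoints (0, 1) and (8, 6):
    slope m = (6 − 1) / (8 − 0) = 5/8,
    intercept c = 1 − m·0 = 1.
Extremal: y(x) = (5/8) x + 1.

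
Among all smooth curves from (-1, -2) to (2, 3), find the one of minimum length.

Arc-length functional: J[y] = ∫ sqrt(1 + (y')^2) dx.
Lagrangian L = sqrt(1 + (y')^2) has no explicit y dependence, so ∂L/∂y = 0 and the Euler-Lagrange equation gives
    d/dx( y' / sqrt(1 + (y')^2) ) = 0  ⇒  y' / sqrt(1 + (y')^2) = const.
Hence y' is constant, so y(x) is affine.
Fitting the endpoints (-1, -2) and (2, 3):
    slope m = (3 − (-2)) / (2 − (-1)) = 5/3,
    intercept c = (-2) − m·(-1) = -1/3.
Extremal: y(x) = (5/3) x - 1/3.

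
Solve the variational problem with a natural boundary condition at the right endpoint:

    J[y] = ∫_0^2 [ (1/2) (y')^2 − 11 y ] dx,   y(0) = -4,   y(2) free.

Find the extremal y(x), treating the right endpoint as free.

The Lagrangian L = (1/2) (y')^2 − 11 y gives
    ∂L/∂y = −11,   ∂L/∂y' = y'.
Euler-Lagrange: d/dx(y') − (−11) = 0, i.e. y'' + 11 = 0, so
    y(x) = −(11/2) x^2 + C1 x + C2.
Fixed left endpoint y(0) = -4 ⇒ C2 = -4.
The right endpoint x = 2 is free, so the natural (transversality) condition is ∂L/∂y' |_{x=2} = 0, i.e. y'(2) = 0.
Compute y'(x) = −11 x + C1, so y'(2) = −22 + C1 = 0 ⇒ C1 = 22.
Therefore the extremal is
    y(x) = −(11/2) x^2 + 22 x − 4.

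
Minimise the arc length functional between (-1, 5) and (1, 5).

Arc-length functional: J[y] = ∫ sqrt(1 + (y')^2) dx.
Lagrangian L = sqrt(1 + (y')^2) has no explicit y dependence, so ∂L/∂y = 0 and the Euler-Lagrange equation gives
    d/dx( y' / sqrt(1 + (y')^2) ) = 0  ⇒  y' / sqrt(1 + (y')^2) = const.
Hence y' is constant, so y(x) is affine.
Fitting the endpoints (-1, 5) and (1, 5):
    slope m = (5 − 5) / (1 − (-1)) = 0,
    intercept c = 5 − m·(-1) = 5.
Extremal: y(x) = 5.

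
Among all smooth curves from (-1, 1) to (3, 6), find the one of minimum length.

Arc-length functional: J[y] = ∫ sqrt(1 + (y')^2) dx.
Lagrangian L = sqrt(1 + (y')^2) has no explicit y dependence, so ∂L/∂y = 0 and the Euler-Lagrange equation gives
    d/dx( y' / sqrt(1 + (y')^2) ) = 0  ⇒  y' / sqrt(1 + (y')^2) = const.
Hence y' is constant, so y(x) is affine.
Fitting the endpoints (-1, 1) and (3, 6):
    slope m = (6 − 1) / (3 − (-1)) = 5/4,
    intercept c = 1 − m·(-1) = 9/4.
Extremal: y(x) = (5/4) x + 9/4.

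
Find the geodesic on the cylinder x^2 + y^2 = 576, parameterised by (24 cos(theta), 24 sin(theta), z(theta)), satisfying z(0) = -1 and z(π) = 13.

Parameterise the cylinder of radius R = 24 as
    r(θ) = (24 cos θ, 24 sin θ, z(θ)).
The arc-length element is
    ds = sqrt(576 + (dz/dθ)^2) dθ,
so the Lagrangian is L = sqrt(576 + z'^2).
L depends on z' only, not on z or θ, so ∂L/∂z = 0 and
    ∂L/∂z' = z' / sqrt(576 + z'^2).
The Euler-Lagrange equation gives
    d/dθ( z' / sqrt(576 + z'^2) ) = 0,
so z' is constant. Integrating once:
    z(θ) = a θ + b,
a helix on the cylinder (a straight line when the cylinder is unrolled). The constants a, b are determined by the endpoint conditions.
With endpoint conditions z(0) = -1 and z(π) = 13: from z(0) = b we get b = -1, and a·π + -1 = 13 gives a = 14/π, so
    z(θ) = (14/π) θ − 1.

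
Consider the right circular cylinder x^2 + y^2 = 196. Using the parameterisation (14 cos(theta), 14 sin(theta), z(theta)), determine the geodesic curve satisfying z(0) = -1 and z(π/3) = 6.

Parameterise the cylinder of radius R = 14 as
    r(θ) = (14 cos θ, 14 sin θ, z(θ)).
The arc-length element is
    ds = sqrt(196 + (dz/dθ)^2) dθ,
so the Lagrangian is L = sqrt(196 + z'^2).
L depends on z' only, not on z or θ, so ∂L/∂z = 0 and
    ∂L/∂z' = z' / sqrt(196 + z'^2).
The Euler-Lagrange equation gives
    d/dθ( z' / sqrt(196 + z'^2) ) = 0,
so z' is constant. Integrating once:
    z(θ) = a θ + b,
a helix on the cylinder (a straight line when the cylinder is unrolled). The constants a, b are determined by the endpoint conditions.
With endpoint conditions z(0) = -1 and z(π/3) = 6: from z(0) = b we get b = -1, and a·π/3 + -1 = 6 gives a = 21/π, so
    z(θ) = (21/π) θ − 1.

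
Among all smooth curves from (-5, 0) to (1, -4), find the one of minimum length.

Arc-length functional: J[y] = ∫ sqrt(1 + (y')^2) dx.
Lagrangian L = sqrt(1 + (y')^2) has no explicit y dependence, so ∂L/∂y = 0 and the Euler-Lagrange equation gives
    d/dx( y' / sqrt(1 + (y')^2) ) = 0  ⇒  y' / sqrt(1 + (y')^2) = const.
Hence y' is constant, so y(x) is affine.
Fitting the endpoints (-5, 0) and (1, -4):
    slope m = ((-4) − 0) / (1 − (-5)) = -2/3,
    intercept c = 0 − m·(-5) = -10/3.
Extremal: y(x) = (-2/3) x - 10/3.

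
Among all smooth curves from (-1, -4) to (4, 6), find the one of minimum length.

Arc-length functional: J[y] = ∫ sqrt(1 + (y')^2) dx.
Lagrangian L = sqrt(1 + (y')^2) has no explicit y dependence, so ∂L/∂y = 0 and the Euler-Lagrange equation gives
    d/dx( y' / sqrt(1 + (y')^2) ) = 0  ⇒  y' / sqrt(1 + (y')^2) = const.
Hence y' is constant, so y(x) is affine.
Fitting the endpoints (-1, -4) and (4, 6):
    slope m = (6 − (-4)) / (4 − (-1)) = 2,
    intercept c = (-4) − m·(-1) = -2.
Extremal: y(x) = 2 x - 2.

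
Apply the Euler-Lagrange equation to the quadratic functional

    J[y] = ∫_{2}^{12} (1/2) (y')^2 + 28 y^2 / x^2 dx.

The Lagrangian is L = (1/2) (y')^2 + 28 y^2 / x^2.
Compute ∂L/∂y = 56y/x^2, ∂L/∂y' = y'.
The Euler-Lagrange equation d/dx(∂L/∂y') − ∂L/∂y = 0 reduces to
    y'' − 56/x^2 · y = 0  (x > 0).
Its general solution is
    y(x) = A x^8 + B x^(-7),
with A, B fixed by the endpoint conditions.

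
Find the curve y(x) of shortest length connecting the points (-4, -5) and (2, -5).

Arc-length functional: J[y] = ∫ sqrt(1 + (y')^2) dx.
Lagrangian L = sqrt(1 + (y')^2) has no explicit y dependence, so ∂L/∂y = 0 and the Euler-Lagrange equation gives
    d/dx( y' / sqrt(1 + (y')^2) ) = 0  ⇒  y' / sqrt(1 + (y')^2) = const.
Hence y' is constant, so y(x) is affine.
Fitting the endpoints (-4, -5) and (2, -5):
    slope m = ((-5) − (-5)) / (2 − (-4)) = 0,
    intercept c = (-5) − m·(-4) = -5.
Extremal: y(x) = -5.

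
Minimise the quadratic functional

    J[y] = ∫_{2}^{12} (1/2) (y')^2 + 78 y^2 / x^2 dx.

The Lagrangian is L = (1/2) (y')^2 + 78 y^2 / x^2.
Compute ∂L/∂y = 156y/x^2, ∂L/∂y' = y'.
The Euler-Lagrange equation d/dx(∂L/∂y') − ∂L/∂y = 0 reduces to
    y'' − 156/x^2 · y = 0  (x > 0).
Its general solution is
    y(x) = A x^13 + B x^(-12),
with A, B fixed by the endpoint conditions.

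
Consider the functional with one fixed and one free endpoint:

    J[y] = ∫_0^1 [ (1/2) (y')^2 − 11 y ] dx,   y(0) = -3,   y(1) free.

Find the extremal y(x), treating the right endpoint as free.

The Lagrangian L = (1/2) (y')^2 − 11 y gives
    ∂L/∂y = −11,   ∂L/∂y' = y'.
Euler-Lagrange: d/dx(y') − (−11) = 0, i.e. y'' + 11 = 0, so
    y(x) = −(11/2) x^2 + C1 x + C2.
Fixed left endpoint y(0) = -3 ⇒ C2 = -3.
The right endpoint x = 1 is free, so the natural (transversality) condition is ∂L/∂y' |_{x=1} = 0, i.e. y'(1) = 0.
Compute y'(x) = −11 x + C1, so y'(1) = −11 + C1 = 0 ⇒ C1 = 11.
Therefore the extremal is
    y(x) = −(11/2) x^2 + 11 x − 3.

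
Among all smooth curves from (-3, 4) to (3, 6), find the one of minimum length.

Arc-length functional: J[y] = ∫ sqrt(1 + (y')^2) dx.
Lagrangian L = sqrt(1 + (y')^2) has no explicit y dependence, so ∂L/∂y = 0 and the Euler-Lagrange equation gives
    d/dx( y' / sqrt(1 + (y')^2) ) = 0  ⇒  y' / sqrt(1 + (y')^2) = const.
Hence y' is constant, so y(x) is affine.
Fitting the endpoints (-3, 4) and (3, 6):
    slope m = (6 − 4) / (3 − (-3)) = 1/3,
    intercept c = 4 − m·(-3) = 5.
Extremal: y(x) = (1/3) x + 5.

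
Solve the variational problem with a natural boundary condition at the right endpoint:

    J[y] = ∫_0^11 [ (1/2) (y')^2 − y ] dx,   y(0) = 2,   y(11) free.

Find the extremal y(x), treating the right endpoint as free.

The Lagrangian L = (1/2) (y')^2 − y gives
    ∂L/∂y = −1,   ∂L/∂y' = y'.
Euler-Lagrange: d/dx(y') − (−1) = 0, i.e. y'' + 1 = 0, so
    y(x) = −(1/2) x^2 + C1 x + C2.
Fixed left endpoint y(0) = 2 ⇒ C2 = 2.
The right endpoint x = 11 is free, so the natural (transversality) condition is ∂L/∂y' |_{x=11} = 0, i.e. y'(11) = 0.
Compute y'(x) = −1 x + C1, so y'(11) = −11 + C1 = 0 ⇒ C1 = 11.
Therefore the extremal is
    y(x) = −x^2/2 + 11 x + 2.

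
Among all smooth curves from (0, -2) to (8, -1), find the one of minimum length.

Arc-length functional: J[y] = ∫ sqrt(1 + (y')^2) dx.
Lagrangian L = sqrt(1 + (y')^2) has no explicit y dependence, so ∂L/∂y = 0 and the Euler-Lagrange equation gives
    d/dx( y' / sqrt(1 + (y')^2) ) = 0  ⇒  y' / sqrt(1 + (y')^2) = const.
Hence y' is constant, so y(x) is affine.
Fitting the endpoints (0, -2) and (8, -1):
    slope m = ((-1) − (-2)) / (8 − 0) = 1/8,
    intercept c = (-2) − m·0 = -2.
Extremal: y(x) = (1/8) x - 2.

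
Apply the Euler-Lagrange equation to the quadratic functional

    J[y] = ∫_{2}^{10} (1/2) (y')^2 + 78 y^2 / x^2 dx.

The Lagrangian is L = (1/2) (y')^2 + 78 y^2 / x^2.
Compute ∂L/∂y = 156y/x^2, ∂L/∂y' = y'.
The Euler-Lagrange equation d/dx(∂L/∂y') − ∂L/∂y = 0 reduces to
    y'' − 156/x^2 · y = 0  (x > 0).
Its general solution is
    y(x) = A x^13 + B x^(-12),
with A, B fixed by the endpoint conditions.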